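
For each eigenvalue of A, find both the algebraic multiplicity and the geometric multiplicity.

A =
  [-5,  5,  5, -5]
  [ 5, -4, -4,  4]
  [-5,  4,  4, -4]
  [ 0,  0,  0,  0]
λ = -5: alg = 1, geom = 1; λ = 0: alg = 3, geom = 2

Step 1 — factor the characteristic polynomial to read off the algebraic multiplicities:
  χ_A(x) = x^3*(x + 5)

Step 2 — compute geometric multiplicities via the rank-nullity identity g(λ) = n − rank(A − λI):
  rank(A − (-5)·I) = 3, so dim ker(A − (-5)·I) = n − 3 = 1
  rank(A − (0)·I) = 2, so dim ker(A − (0)·I) = n − 2 = 2

Summary:
  λ = -5: algebraic multiplicity = 1, geometric multiplicity = 1
  λ = 0: algebraic multiplicity = 3, geometric multiplicity = 2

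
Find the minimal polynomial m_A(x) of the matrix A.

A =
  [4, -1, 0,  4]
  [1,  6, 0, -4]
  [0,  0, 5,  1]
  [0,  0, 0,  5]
x^2 - 10*x + 25

The characteristic polynomial is χ_A(x) = (x - 5)^4, so the eigenvalues are known. The minimal polynomial is
  m_A(x) = Π_λ (x − λ)^{k_λ}
where k_λ is the size of the *largest* Jordan block for λ (equivalently, the smallest k with (A − λI)^k v = 0 for every generalised eigenvector v of λ).

  λ = 5: largest Jordan block has size 2, contributing (x − 5)^2

So m_A(x) = (x - 5)^2 = x^2 - 10*x + 25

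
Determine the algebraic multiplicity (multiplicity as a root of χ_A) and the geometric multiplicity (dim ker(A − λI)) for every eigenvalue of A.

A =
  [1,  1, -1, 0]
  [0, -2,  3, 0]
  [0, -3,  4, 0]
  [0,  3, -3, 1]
λ = 1: alg = 4, geom = 3

Step 1 — factor the characteristic polynomial to read off the algebraic multiplicities:
  χ_A(x) = (x - 1)^4

Step 2 — compute geometric multiplicities via the rank-nullity identity g(λ) = n − rank(A − λI):
  rank(A − (1)·I) = 1, so dim ker(A − (1)·I) = n − 1 = 3

Summary:
  λ = 1: algebraic multiplicity = 4, geometric multiplicity = 3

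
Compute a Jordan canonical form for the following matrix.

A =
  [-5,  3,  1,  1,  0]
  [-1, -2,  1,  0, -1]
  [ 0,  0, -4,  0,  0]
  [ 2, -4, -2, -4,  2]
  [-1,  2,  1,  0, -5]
J_3(-4) ⊕ J_1(-4) ⊕ J_1(-4)

The characteristic polynomial is
  det(x·I − A) = x^5 + 20*x^4 + 160*x^3 + 640*x^2 + 1280*x + 1024 = (x + 4)^5

Eigenvalues and multiplicities (the geometric multiplicity of λ is n − rank(A − λI), which equals the number of Jordan blocks for λ):
  λ = -4: algebraic multiplicity = 5, geometric multiplicity = 3

Determining the block sizes for each eigenvalue:
  λ = -4: with am = 5 and gm = 3, the partition is not yet determined (e.g. several partitions of 5 into 3 parts exist). Let N = A − (-4)·I. Computing rank(N^1) = 2, rank(N^2) = 1, rank(N^3) = 0; the number of blocks of size ≥ j is rank(N^{j−1}) − rank(N^j), giving [3, 1, 1]. So we have 1 block(s) of size 3, 2 block(s) of size 1 → block sizes [3, 1, 1]

Assembling the blocks gives a Jordan form
J =
  [-4,  1,  0,  0,  0]
  [ 0, -4,  1,  0,  0]
  [ 0,  0, -4,  0,  0]
  [ 0,  0,  0, -4,  0]
  [ 0,  0,  0,  0, -4]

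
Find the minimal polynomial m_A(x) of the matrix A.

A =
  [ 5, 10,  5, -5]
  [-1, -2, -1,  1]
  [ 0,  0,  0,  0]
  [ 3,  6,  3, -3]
x^2

The characteristic polynomial is χ_A(x) = x^4, so the eigenvalues are known. The minimal polynomial is
  m_A(x) = Π_λ (x − λ)^{k_λ}
where k_λ is the size of the *largest* Jordan block for λ (equivalently, the smallest k with (A − λI)^k v = 0 for every generalised eigenvector v of λ).

  λ = 0: largest Jordan block has size 2, contributing (x − 0)^2

So m_A(x) = x^2 = x^2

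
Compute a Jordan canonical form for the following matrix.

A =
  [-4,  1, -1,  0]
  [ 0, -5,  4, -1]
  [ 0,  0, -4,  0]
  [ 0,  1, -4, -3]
J_3(-4) ⊕ J_1(-4)

The characteristic polynomial is
  det(x·I − A) = x^4 + 16*x^3 + 96*x^2 + 256*x + 256 = (x + 4)^4

Eigenvalues and multiplicities (the geometric multiplicity of λ is n − rank(A − λI), which equals the number of Jordan blocks for λ):
  λ = -4: algebraic multiplicity = 4, geometric multiplicity = 2

Determining the block sizes for each eigenvalue:
  λ = -4: with am = 4 and gm = 2, the partition is not yet determined (e.g. several partitions of 4 into 2 parts exist). Let N = A − (-4)·I. Computing rank(N^1) = 2, rank(N^2) = 1, rank(N^3) = 0; the number of blocks of size ≥ j is rank(N^{j−1}) − rank(N^j), giving [2, 1, 1]. So we have 1 block(s) of size 3, 1 block(s) of size 1 → block sizes [3, 1]

Assembling the blocks gives a Jordan form
J =
  [-4,  1,  0,  0]
  [ 0, -4,  1,  0]
  [ 0,  0, -4,  0]
  [ 0,  0,  0, -4]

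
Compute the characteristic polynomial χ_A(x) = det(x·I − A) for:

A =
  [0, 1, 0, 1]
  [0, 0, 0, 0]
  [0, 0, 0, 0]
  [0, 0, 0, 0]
x^4

Expanding det(x·I − A) (e.g. by cofactor expansion or by noting that A is similar to its Jordan form J, which has the same characteristic polynomial as A) gives
  χ_A(x) = x^4
which factors as x^4. The eigenvalues (with algebraic multiplicities) are λ = 0 with multiplicity 4.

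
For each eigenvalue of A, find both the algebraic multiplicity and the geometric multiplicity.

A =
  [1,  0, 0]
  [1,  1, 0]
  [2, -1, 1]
λ = 1: alg = 3, geom = 1

Step 1 — factor the characteristic polynomial to read off the algebraic multiplicities:
  χ_A(x) = (x - 1)^3

Step 2 — compute geometric multiplicities via the rank-nullity identity g(λ) = n − rank(A − λI):
  rank(A − (1)·I) = 2, so dim ker(A − (1)·I) = n − 2 = 1

Summary:
  λ = 1: algebraic multiplicity = 3, geometric multiplicity = 1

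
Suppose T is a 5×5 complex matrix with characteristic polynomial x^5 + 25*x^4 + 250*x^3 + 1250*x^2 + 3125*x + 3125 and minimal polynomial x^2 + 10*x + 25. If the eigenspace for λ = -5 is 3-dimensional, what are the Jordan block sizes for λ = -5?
Block sizes for λ = -5: [2, 2, 1]

Step 1 — from the characteristic polynomial, algebraic multiplicity of λ = -5 is 5. From dim ker(T − (-5)·I) = 3, there are exactly 3 Jordan blocks for λ = -5.
Step 2 — from the minimal polynomial, the factor (x + 5)^2 tells us the largest block for λ = -5 has size 2.
Step 3 — with total size 5, 3 blocks, and largest block 2, the block sizes (in nonincreasing order) are [2, 2, 1].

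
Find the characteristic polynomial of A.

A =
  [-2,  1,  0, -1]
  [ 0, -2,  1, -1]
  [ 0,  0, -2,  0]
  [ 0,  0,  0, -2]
x^4 + 8*x^3 + 24*x^2 + 32*x + 16

Expanding det(x·I − A) (e.g. by cofactor expansion or by noting that A is similar to its Jordan form J, which has the same characteristic polynomial as A) gives
  χ_A(x) = x^4 + 8*x^3 + 24*x^2 + 32*x + 16
which factors as (x + 2)^4. The eigenvalues (with algebraic multiplicities) are λ = -2 with multiplicity 4.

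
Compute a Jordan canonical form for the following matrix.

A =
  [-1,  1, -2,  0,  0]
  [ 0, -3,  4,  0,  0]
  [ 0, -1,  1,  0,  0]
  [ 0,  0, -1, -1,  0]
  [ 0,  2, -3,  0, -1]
J_3(-1) ⊕ J_1(-1) ⊕ J_1(-1)

The characteristic polynomial is
  det(x·I − A) = x^5 + 5*x^4 + 10*x^3 + 10*x^2 + 5*x + 1 = (x + 1)^5

Eigenvalues and multiplicities (the geometric multiplicity of λ is n − rank(A − λI), which equals the number of Jordan blocks for λ):
  λ = -1: algebraic multiplicity = 5, geometric multiplicity = 3

Determining the block sizes for each eigenvalue:
  λ = -1: with am = 5 and gm = 3, the partition is not yet determined (e.g. several partitions of 5 into 3 parts exist). Let N = A − (-1)·I. Computing rank(N^1) = 2, rank(N^2) = 1, rank(N^3) = 0; the number of blocks of size ≥ j is rank(N^{j−1}) − rank(N^j), giving [3, 1, 1]. So we have 1 block(s) of size 3, 2 block(s) of size 1 → block sizes [3, 1, 1]

Assembling the blocks gives a Jordan form
J =
  [-1,  1,  0,  0,  0]
  [ 0, -1,  1,  0,  0]
  [ 0,  0, -1,  0,  0]
  [ 0,  0,  0, -1,  0]
  [ 0,  0,  0,  0, -1]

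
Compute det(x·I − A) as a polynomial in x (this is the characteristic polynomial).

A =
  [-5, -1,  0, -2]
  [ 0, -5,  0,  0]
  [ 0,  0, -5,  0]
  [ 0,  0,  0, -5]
x^4 + 20*x^3 + 150*x^2 + 500*x + 625

Expanding det(x·I − A) (e.g. by cofactor expansion or by noting that A is similar to its Jordan form J, which has the same characteristic polynomial as A) gives
  χ_A(x) = x^4 + 20*x^3 + 150*x^2 + 500*x + 625
which factors as (x + 5)^4. The eigenvalues (with algebraic multiplicities) are λ = -5 with multiplicity 4.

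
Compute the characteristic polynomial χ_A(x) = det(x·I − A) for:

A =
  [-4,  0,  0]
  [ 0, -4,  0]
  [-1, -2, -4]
x^3 + 12*x^2 + 48*x + 64

Expanding det(x·I − A) (e.g. by cofactor expansion or by noting that A is similar to its Jordan form J, which has the same characteristic polynomial as A) gives
  χ_A(x) = x^3 + 12*x^2 + 48*x + 64
which factors as (x + 4)^3. The eigenvalues (with algebraic multiplicities) are λ = -4 with multiplicity 3.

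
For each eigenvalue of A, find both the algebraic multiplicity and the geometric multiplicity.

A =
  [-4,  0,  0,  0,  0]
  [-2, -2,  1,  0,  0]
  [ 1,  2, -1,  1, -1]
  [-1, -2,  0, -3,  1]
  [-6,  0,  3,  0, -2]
λ = -4: alg = 1, geom = 1; λ = -2: alg = 4, geom = 2

Step 1 — factor the characteristic polynomial to read off the algebraic multiplicities:
  χ_A(x) = (x + 2)^4*(x + 4)

Step 2 — compute geometric multiplicities via the rank-nullity identity g(λ) = n − rank(A − λI):
  rank(A − (-4)·I) = 4, so dim ker(A − (-4)·I) = n − 4 = 1
  rank(A − (-2)·I) = 3, so dim ker(A − (-2)·I) = n − 3 = 2

Summary:
  λ = -4: algebraic multiplicity = 1, geometric multiplicity = 1
  λ = -2: algebraic multiplicity = 4, geometric multiplicity = 2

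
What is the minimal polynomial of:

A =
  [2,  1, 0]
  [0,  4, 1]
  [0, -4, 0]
x^3 - 6*x^2 + 12*x - 8

The characteristic polynomial is χ_A(x) = (x - 2)^3, so the eigenvalues are known. The minimal polynomial is
  m_A(x) = Π_λ (x − λ)^{k_λ}
where k_λ is the size of the *largest* Jordan block for λ (equivalently, the smallest k with (A − λI)^k v = 0 for every generalised eigenvector v of λ).

  λ = 2: largest Jordan block has size 3, contributing (x − 2)^3

So m_A(x) = (x - 2)^3 = x^3 - 6*x^2 + 12*x - 8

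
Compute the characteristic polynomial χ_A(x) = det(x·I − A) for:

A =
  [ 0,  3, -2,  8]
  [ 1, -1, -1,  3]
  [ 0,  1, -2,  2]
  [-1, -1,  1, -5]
x^4 + 8*x^3 + 24*x^2 + 32*x + 16

Expanding det(x·I − A) (e.g. by cofactor expansion or by noting that A is similar to its Jordan form J, which has the same characteristic polynomial as A) gives
  χ_A(x) = x^4 + 8*x^3 + 24*x^2 + 32*x + 16
which factors as (x + 2)^4. The eigenvalues (with algebraic multiplicities) are λ = -2 with multiplicity 4.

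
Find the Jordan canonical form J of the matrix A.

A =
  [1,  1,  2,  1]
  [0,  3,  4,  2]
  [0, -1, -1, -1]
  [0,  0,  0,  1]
J_2(1) ⊕ J_1(1) ⊕ J_1(1)

The characteristic polynomial is
  det(x·I − A) = x^4 - 4*x^3 + 6*x^2 - 4*x + 1 = (x - 1)^4

Eigenvalues and multiplicities (the geometric multiplicity of λ is n − rank(A − λI), which equals the number of Jordan blocks for λ):
  λ = 1: algebraic multiplicity = 4, geometric multiplicity = 3

Determining the block sizes for each eigenvalue:
  λ = 1: 3 blocks summing to 4 forces exactly one block of size 2 and the rest size 1 → block sizes [2, 1, 1]

Assembling the blocks gives a Jordan form
J =
  [1, 1, 0, 0]
  [0, 1, 0, 0]
  [0, 0, 1, 0]
  [0, 0, 0, 1]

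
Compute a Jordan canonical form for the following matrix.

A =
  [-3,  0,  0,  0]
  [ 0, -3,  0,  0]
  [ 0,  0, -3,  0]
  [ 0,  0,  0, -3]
J_1(-3) ⊕ J_1(-3) ⊕ J_1(-3) ⊕ J_1(-3)

The characteristic polynomial is
  det(x·I − A) = x^4 + 12*x^3 + 54*x^2 + 108*x + 81 = (x + 3)^4

Eigenvalues and multiplicities (the geometric multiplicity of λ is n − rank(A − λI), which equals the number of Jordan blocks for λ):
  λ = -3: algebraic multiplicity = 4, geometric multiplicity = 4

Determining the block sizes for each eigenvalue:
  λ = -3: gm = am = 4, so every block has size 1 → block sizes [1, 1, 1, 1]

Assembling the blocks gives a Jordan form
J =
  [-3,  0,  0,  0]
  [ 0, -3,  0,  0]
  [ 0,  0, -3,  0]
  [ 0,  0,  0, -3]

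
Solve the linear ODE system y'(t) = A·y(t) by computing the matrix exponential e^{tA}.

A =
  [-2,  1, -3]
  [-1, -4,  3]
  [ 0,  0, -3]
e^{tA} =
  [t*exp(-3*t) + exp(-3*t), t*exp(-3*t), -3*t*exp(-3*t)]
  [-t*exp(-3*t), -t*exp(-3*t) + exp(-3*t), 3*t*exp(-3*t)]
  [0, 0, exp(-3*t)]

Strategy: write A = P · J · P⁻¹ where J is a Jordan canonical form, so e^{tA} = P · e^{tJ} · P⁻¹, and e^{tJ} can be computed block-by-block.

A has Jordan form
J =
  [-3,  1,  0]
  [ 0, -3,  0]
  [ 0,  0, -3]
(up to reordering of blocks).

Per-block formulas:
  For a 2×2 Jordan block J_2(-3): exp(t · J_2(-3)) = e^(-3t)·(I + t·N), where N is the 2×2 nilpotent shift.
  For a 1×1 block at λ = -3: exp(t · [-3]) = [e^(-3t)].

After assembling e^{tJ} and conjugating by P, we get:

e^{tA} =
  [t*exp(-3*t) + exp(-3*t), t*exp(-3*t), -3*t*exp(-3*t)]
  [-t*exp(-3*t), -t*exp(-3*t) + exp(-3*t), 3*t*exp(-3*t)]
  [0, 0, exp(-3*t)]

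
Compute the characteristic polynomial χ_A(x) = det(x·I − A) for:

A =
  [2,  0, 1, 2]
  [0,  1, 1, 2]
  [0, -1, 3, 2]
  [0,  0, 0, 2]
x^4 - 8*x^3 + 24*x^2 - 32*x + 16

Expanding det(x·I − A) (e.g. by cofactor expansion or by noting that A is similar to its Jordan form J, which has the same characteristic polynomial as A) gives
  χ_A(x) = x^4 - 8*x^3 + 24*x^2 - 32*x + 16
which factors as (x - 2)^4. The eigenvalues (with algebraic multiplicities) are λ = 2 with multiplicity 4.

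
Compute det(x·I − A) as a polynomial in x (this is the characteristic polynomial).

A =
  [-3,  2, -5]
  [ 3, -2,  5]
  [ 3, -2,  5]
x^3

Expanding det(x·I − A) (e.g. by cofactor expansion or by noting that A is similar to its Jordan form J, which has the same characteristic polynomial as A) gives
  χ_A(x) = x^3
which factors as x^3. The eigenvalues (with algebraic multiplicities) are λ = 0 with multiplicity 3.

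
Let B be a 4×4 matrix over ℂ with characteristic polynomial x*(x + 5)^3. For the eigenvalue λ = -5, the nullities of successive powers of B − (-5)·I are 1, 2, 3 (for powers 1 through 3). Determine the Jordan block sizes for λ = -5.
Block sizes for λ = -5: [3]

From the dimensions of kernels of powers, the number of Jordan blocks of size at least j is d_j − d_{j−1} where d_j = dim ker(N^j) (with d_0 = 0). Computing the differences gives [1, 1, 1].
The number of blocks of size exactly k is (#blocks of size ≥ k) − (#blocks of size ≥ k + 1), so the partition is: 1 block(s) of size 3.
In nonincreasing order the block sizes are [3].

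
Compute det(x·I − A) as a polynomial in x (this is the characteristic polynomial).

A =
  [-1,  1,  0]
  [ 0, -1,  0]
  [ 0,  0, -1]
x^3 + 3*x^2 + 3*x + 1

Expanding det(x·I − A) (e.g. by cofactor expansion or by noting that A is similar to its Jordan form J, which has the same characteristic polynomial as A) gives
  χ_A(x) = x^3 + 3*x^2 + 3*x + 1
which factors as (x + 1)^3. The eigenvalues (with algebraic multiplicities) are λ = -1 with multiplicity 3.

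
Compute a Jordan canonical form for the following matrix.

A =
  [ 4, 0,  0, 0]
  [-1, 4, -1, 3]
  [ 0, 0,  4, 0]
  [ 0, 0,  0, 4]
J_2(4) ⊕ J_1(4) ⊕ J_1(4)

The characteristic polynomial is
  det(x·I − A) = x^4 - 16*x^3 + 96*x^2 - 256*x + 256 = (x - 4)^4

Eigenvalues and multiplicities (the geometric multiplicity of λ is n − rank(A − λI), which equals the number of Jordan blocks for λ):
  λ = 4: algebraic multiplicity = 4, geometric multiplicity = 3

Determining the block sizes for each eigenvalue:
  λ = 4: 3 blocks summing to 4 forces exactly one block of size 2 and the rest size 1 → block sizes [2, 1, 1]

Assembling the blocks gives a Jordan form
J =
  [4, 1, 0, 0]
  [0, 4, 0, 0]
  [0, 0, 4, 0]
  [0, 0, 0, 4]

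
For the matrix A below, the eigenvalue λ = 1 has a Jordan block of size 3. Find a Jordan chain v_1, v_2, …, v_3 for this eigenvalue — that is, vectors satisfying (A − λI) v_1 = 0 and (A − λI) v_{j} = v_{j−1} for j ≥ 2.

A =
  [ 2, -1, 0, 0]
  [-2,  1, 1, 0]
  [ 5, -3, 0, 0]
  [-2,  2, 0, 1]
A Jordan chain for λ = 1 of length 3:
v_1 = (3, 3, 6, -6)ᵀ
v_2 = (1, -2, 5, -2)ᵀ
v_3 = (1, 0, 0, 0)ᵀ

Let N = A − (1)·I. We want v_3 with N^3 v_3 = 0 but N^2 v_3 ≠ 0; then v_{j-1} := N · v_j for j = 3, …, 2.

Pick v_3 = (1, 0, 0, 0)ᵀ.
Then v_2 = N · v_3 = (1, -2, 5, -2)ᵀ.
Then v_1 = N · v_2 = (3, 3, 6, -6)ᵀ.

Sanity check: (A − (1)·I) v_1 = (0, 0, 0, 0)ᵀ = 0. ✓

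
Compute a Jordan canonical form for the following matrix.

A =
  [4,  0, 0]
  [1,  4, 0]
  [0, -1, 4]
J_3(4)

The characteristic polynomial is
  det(x·I − A) = x^3 - 12*x^2 + 48*x - 64 = (x - 4)^3

Eigenvalues and multiplicities (the geometric multiplicity of λ is n − rank(A − λI), which equals the number of Jordan blocks for λ):
  λ = 4: algebraic multiplicity = 3, geometric multiplicity = 1

Determining the block sizes for each eigenvalue:
  λ = 4: one block (gm = 1), so the single block has size am = 3 → block sizes [3]

Assembling the blocks gives a Jordan form
J =
  [4, 1, 0]
  [0, 4, 1]
  [0, 0, 4]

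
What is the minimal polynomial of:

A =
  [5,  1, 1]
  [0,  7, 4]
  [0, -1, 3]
x^3 - 15*x^2 + 75*x - 125

The characteristic polynomial is χ_A(x) = (x - 5)^3, so the eigenvalues are known. The minimal polynomial is
  m_A(x) = Π_λ (x − λ)^{k_λ}
where k_λ is the size of the *largest* Jordan block for λ (equivalently, the smallest k with (A − λI)^k v = 0 for every generalised eigenvector v of λ).

  λ = 5: largest Jordan block has size 3, contributing (x − 5)^3

So m_A(x) = (x - 5)^3 = x^3 - 15*x^2 + 75*x - 125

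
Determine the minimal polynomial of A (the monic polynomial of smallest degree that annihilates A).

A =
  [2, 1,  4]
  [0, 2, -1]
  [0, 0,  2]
x^3 - 6*x^2 + 12*x - 8

The characteristic polynomial is χ_A(x) = (x - 2)^3, so the eigenvalues are known. The minimal polynomial is
  m_A(x) = Π_λ (x − λ)^{k_λ}
where k_λ is the size of the *largest* Jordan block for λ (equivalently, the smallest k with (A − λI)^k v = 0 for every generalised eigenvector v of λ).

  λ = 2: largest Jordan block has size 3, contributing (x − 2)^3

So m_A(x) = (x - 2)^3 = x^3 - 6*x^2 + 12*x - 8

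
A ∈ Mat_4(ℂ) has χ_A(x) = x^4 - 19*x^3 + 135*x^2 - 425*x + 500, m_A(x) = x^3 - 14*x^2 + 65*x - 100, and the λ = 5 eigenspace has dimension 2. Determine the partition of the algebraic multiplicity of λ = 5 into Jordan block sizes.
Block sizes for λ = 5: [2, 1]

Step 1 — from the characteristic polynomial, algebraic multiplicity of λ = 5 is 3. From dim ker(A − (5)·I) = 2, there are exactly 2 Jordan blocks for λ = 5.
Step 2 — from the minimal polynomial, the factor (x − 5)^2 tells us the largest block for λ = 5 has size 2.
Step 3 — with total size 3, 2 blocks, and largest block 2, the block sizes (in nonincreasing order) are [2, 1].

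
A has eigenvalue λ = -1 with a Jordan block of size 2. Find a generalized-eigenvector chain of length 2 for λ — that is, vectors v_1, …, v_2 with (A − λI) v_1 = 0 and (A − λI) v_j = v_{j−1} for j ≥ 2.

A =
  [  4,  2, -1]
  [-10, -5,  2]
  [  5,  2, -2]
A Jordan chain for λ = -1 of length 2:
v_1 = (5, -10, 5)ᵀ
v_2 = (1, 0, 0)ᵀ

Let N = A − (-1)·I. We want v_2 with N^2 v_2 = 0 but N^1 v_2 ≠ 0; then v_{j-1} := N · v_j for j = 2, …, 2.

Pick v_2 = (1, 0, 0)ᵀ.
Then v_1 = N · v_2 = (5, -10, 5)ᵀ.

Sanity check: (A − (-1)·I) v_1 = (0, 0, 0)ᵀ = 0. ✓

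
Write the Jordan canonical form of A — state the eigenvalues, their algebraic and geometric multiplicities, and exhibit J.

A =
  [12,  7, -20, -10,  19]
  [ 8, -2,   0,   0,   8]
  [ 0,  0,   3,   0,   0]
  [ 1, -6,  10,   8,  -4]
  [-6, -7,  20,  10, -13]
J_2(-2) ⊕ J_1(3) ⊕ J_1(3) ⊕ J_1(6)

The characteristic polynomial is
  det(x·I − A) = x^5 - 8*x^4 + x^3 + 78*x^2 - 36*x - 216 = (x - 6)*(x - 3)^2*(x + 2)^2

Eigenvalues and multiplicities (the geometric multiplicity of λ is n − rank(A − λI), which equals the number of Jordan blocks for λ):
  λ = -2: algebraic multiplicity = 2, geometric multiplicity = 1
  λ = 3: algebraic multiplicity = 2, geometric multiplicity = 2
  λ = 6: algebraic multiplicity = 1, geometric multiplicity = 1

Determining the block sizes for each eigenvalue:
  λ = -2: one block (gm = 1), so the single block has size am = 2 → block sizes [2]
  λ = 3: gm = am = 2, so every block has size 1 → block sizes [1, 1]
  λ = 6: one block (gm = 1), so the single block has size am = 1 → block sizes [1]

Assembling the blocks gives a Jordan form
J =
  [-2,  1, 0, 0, 0]
  [ 0, -2, 0, 0, 0]
  [ 0,  0, 3, 0, 0]
  [ 0,  0, 0, 3, 0]
  [ 0,  0, 0, 0, 6]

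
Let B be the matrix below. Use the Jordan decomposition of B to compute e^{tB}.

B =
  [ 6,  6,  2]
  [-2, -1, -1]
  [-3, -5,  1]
e^{tB} =
  [-t^2*exp(2*t) + 4*t*exp(2*t) + exp(2*t), -2*t^2*exp(2*t) + 6*t*exp(2*t), 2*t*exp(2*t)]
  [t^2*exp(2*t)/2 - 2*t*exp(2*t), t^2*exp(2*t) - 3*t*exp(2*t) + exp(2*t), -t*exp(2*t)]
  [t^2*exp(2*t)/2 - 3*t*exp(2*t), t^2*exp(2*t) - 5*t*exp(2*t), -t*exp(2*t) + exp(2*t)]

Strategy: write B = P · J · P⁻¹ where J is a Jordan canonical form, so e^{tB} = P · e^{tJ} · P⁻¹, and e^{tJ} can be computed block-by-block.

B has Jordan form
J =
  [2, 1, 0]
  [0, 2, 1]
  [0, 0, 2]
(up to reordering of blocks).

Per-block formulas:
  For a 3×3 Jordan block J_3(2): exp(t · J_3(2)) = e^(2t)·(I + t·N + (t^2/2)·N^2), where N is the 3×3 nilpotent shift.

After assembling e^{tJ} and conjugating by P, we get:

e^{tB} =
  [-t^2*exp(2*t) + 4*t*exp(2*t) + exp(2*t), -2*t^2*exp(2*t) + 6*t*exp(2*t), 2*t*exp(2*t)]
  [t^2*exp(2*t)/2 - 2*t*exp(2*t), t^2*exp(2*t) - 3*t*exp(2*t) + exp(2*t), -t*exp(2*t)]
  [t^2*exp(2*t)/2 - 3*t*exp(2*t), t^2*exp(2*t) - 5*t*exp(2*t), -t*exp(2*t) + exp(2*t)]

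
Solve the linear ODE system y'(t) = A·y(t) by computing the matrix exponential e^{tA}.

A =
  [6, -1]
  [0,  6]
e^{tA} =
  [exp(6*t), -t*exp(6*t)]
  [0, exp(6*t)]

Strategy: write A = P · J · P⁻¹ where J is a Jordan canonical form, so e^{tA} = P · e^{tJ} · P⁻¹, and e^{tJ} can be computed block-by-block.

A has Jordan form
J =
  [6, 1]
  [0, 6]
(up to reordering of blocks).

Per-block formulas:
  For a 2×2 Jordan block J_2(6): exp(t · J_2(6)) = e^(6t)·(I + t·N), where N is the 2×2 nilpotent shift.

After assembling e^{tJ} and conjugating by P, we get:

e^{tA} =
  [exp(6*t), -t*exp(6*t)]
  [0, exp(6*t)]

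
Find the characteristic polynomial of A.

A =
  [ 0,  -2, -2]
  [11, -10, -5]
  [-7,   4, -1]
x^3 + 11*x^2 + 38*x + 40

Expanding det(x·I − A) (e.g. by cofactor expansion or by noting that A is similar to its Jordan form J, which has the same characteristic polynomial as A) gives
  χ_A(x) = x^3 + 11*x^2 + 38*x + 40
which factors as (x + 2)*(x + 4)*(x + 5). The eigenvalues (with algebraic multiplicities) are λ = -5 with multiplicity 1, λ = -4 with multiplicity 1, λ = -2 with multiplicity 1.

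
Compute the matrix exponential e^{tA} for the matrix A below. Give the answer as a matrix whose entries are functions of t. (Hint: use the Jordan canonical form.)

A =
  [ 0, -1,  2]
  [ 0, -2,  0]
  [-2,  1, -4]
e^{tA} =
  [2*t*exp(-2*t) + exp(-2*t), -t*exp(-2*t), 2*t*exp(-2*t)]
  [0, exp(-2*t), 0]
  [-2*t*exp(-2*t), t*exp(-2*t), -2*t*exp(-2*t) + exp(-2*t)]

Strategy: write A = P · J · P⁻¹ where J is a Jordan canonical form, so e^{tA} = P · e^{tJ} · P⁻¹, and e^{tJ} can be computed block-by-block.

A has Jordan form
J =
  [-2,  1,  0]
  [ 0, -2,  0]
  [ 0,  0, -2]
(up to reordering of blocks).

Per-block formulas:
  For a 1×1 block at λ = -2: exp(t · [-2]) = [e^(-2t)].
  For a 2×2 Jordan block J_2(-2): exp(t · J_2(-2)) = e^(-2t)·(I + t·N), where N is the 2×2 nilpotent shift.

After assembling e^{tJ} and conjugating by P, we get:

e^{tA} =
  [2*t*exp(-2*t) + exp(-2*t), -t*exp(-2*t), 2*t*exp(-2*t)]
  [0, exp(-2*t), 0]
  [-2*t*exp(-2*t), t*exp(-2*t), -2*t*exp(-2*t) + exp(-2*t)]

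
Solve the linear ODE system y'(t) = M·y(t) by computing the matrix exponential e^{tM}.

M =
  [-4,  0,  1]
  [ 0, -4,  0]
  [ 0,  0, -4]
e^{tM} =
  [exp(-4*t), 0, t*exp(-4*t)]
  [0, exp(-4*t), 0]
  [0, 0, exp(-4*t)]

Strategy: write M = P · J · P⁻¹ where J is a Jordan canonical form, so e^{tM} = P · e^{tJ} · P⁻¹, and e^{tJ} can be computed block-by-block.

M has Jordan form
J =
  [-4,  1,  0]
  [ 0, -4,  0]
  [ 0,  0, -4]
(up to reordering of blocks).

Per-block formulas:
  For a 1×1 block at λ = -4: exp(t · [-4]) = [e^(-4t)].
  For a 2×2 Jordan block J_2(-4): exp(t · J_2(-4)) = e^(-4t)·(I + t·N), where N is the 2×2 nilpotent shift.

After assembling e^{tJ} and conjugating by P, we get:

e^{tM} =
  [exp(-4*t), 0, t*exp(-4*t)]
  [0, exp(-4*t), 0]
  [0, 0, exp(-4*t)]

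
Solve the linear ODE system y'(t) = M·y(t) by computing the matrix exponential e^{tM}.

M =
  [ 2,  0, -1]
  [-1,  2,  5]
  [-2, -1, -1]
e^{tM} =
  [3*t^2*exp(t)/2 + t*exp(t) + exp(t), t^2*exp(t)/2, t^2*exp(t)/2 - t*exp(t)]
  [-6*t^2*exp(t) - t*exp(t), -2*t^2*exp(t) + t*exp(t) + exp(t), -2*t^2*exp(t) + 5*t*exp(t)]
  [3*t^2*exp(t)/2 - 2*t*exp(t), t^2*exp(t)/2 - t*exp(t), t^2*exp(t)/2 - 2*t*exp(t) + exp(t)]

Strategy: write M = P · J · P⁻¹ where J is a Jordan canonical form, so e^{tM} = P · e^{tJ} · P⁻¹, and e^{tJ} can be computed block-by-block.

M has Jordan form
J =
  [1, 1, 0]
  [0, 1, 1]
  [0, 0, 1]
(up to reordering of blocks).

Per-block formulas:
  For a 3×3 Jordan block J_3(1): exp(t · J_3(1)) = e^(1t)·(I + t·N + (t^2/2)·N^2), where N is the 3×3 nilpotent shift.

After assembling e^{tJ} and conjugating by P, we get:

e^{tM} =
  [3*t^2*exp(t)/2 + t*exp(t) + exp(t), t^2*exp(t)/2, t^2*exp(t)/2 - t*exp(t)]
  [-6*t^2*exp(t) - t*exp(t), -2*t^2*exp(t) + t*exp(t) + exp(t), -2*t^2*exp(t) + 5*t*exp(t)]
  [3*t^2*exp(t)/2 - 2*t*exp(t), t^2*exp(t)/2 - t*exp(t), t^2*exp(t)/2 - 2*t*exp(t) + exp(t)]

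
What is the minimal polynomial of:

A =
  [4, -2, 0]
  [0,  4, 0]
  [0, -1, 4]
x^2 - 8*x + 16

The characteristic polynomial is χ_A(x) = (x - 4)^3, so the eigenvalues are known. The minimal polynomial is
  m_A(x) = Π_λ (x − λ)^{k_λ}
where k_λ is the size of the *largest* Jordan block for λ (equivalently, the smallest k with (A − λI)^k v = 0 for every generalised eigenvector v of λ).

  λ = 4: largest Jordan block has size 2, contributing (x − 4)^2

So m_A(x) = (x - 4)^2 = x^2 - 8*x + 16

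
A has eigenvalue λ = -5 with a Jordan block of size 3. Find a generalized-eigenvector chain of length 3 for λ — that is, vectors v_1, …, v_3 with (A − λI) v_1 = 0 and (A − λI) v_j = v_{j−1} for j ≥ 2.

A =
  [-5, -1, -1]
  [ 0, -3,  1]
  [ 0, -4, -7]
A Jordan chain for λ = -5 of length 3:
v_1 = (2, 0, 0)ᵀ
v_2 = (-1, 2, -4)ᵀ
v_3 = (0, 1, 0)ᵀ

Let N = A − (-5)·I. We want v_3 with N^3 v_3 = 0 but N^2 v_3 ≠ 0; then v_{j-1} := N · v_j for j = 3, …, 2.

Pick v_3 = (0, 1, 0)ᵀ.
Then v_2 = N · v_3 = (-1, 2, -4)ᵀ.
Then v_1 = N · v_2 = (2, 0, 0)ᵀ.

Sanity check: (A − (-5)·I) v_1 = (0, 0, 0)ᵀ = 0. ✓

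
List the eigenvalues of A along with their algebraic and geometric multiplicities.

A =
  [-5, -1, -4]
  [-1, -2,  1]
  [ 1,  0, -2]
λ = -3: alg = 3, geom = 1

Step 1 — factor the characteristic polynomial to read off the algebraic multiplicities:
  χ_A(x) = (x + 3)^3

Step 2 — compute geometric multiplicities via the rank-nullity identity g(λ) = n − rank(A − λI):
  rank(A − (-3)·I) = 2, so dim ker(A − (-3)·I) = n − 2 = 1

Summary:
  λ = -3: algebraic multiplicity = 3, geometric multiplicity = 1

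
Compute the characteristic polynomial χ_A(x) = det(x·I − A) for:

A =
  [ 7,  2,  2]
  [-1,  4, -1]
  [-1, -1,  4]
x^3 - 15*x^2 + 75*x - 125

Expanding det(x·I − A) (e.g. by cofactor expansion or by noting that A is similar to its Jordan form J, which has the same characteristic polynomial as A) gives
  χ_A(x) = x^3 - 15*x^2 + 75*x - 125
which factors as (x - 5)^3. The eigenvalues (with algebraic multiplicities) are λ = 5 with multiplicity 3.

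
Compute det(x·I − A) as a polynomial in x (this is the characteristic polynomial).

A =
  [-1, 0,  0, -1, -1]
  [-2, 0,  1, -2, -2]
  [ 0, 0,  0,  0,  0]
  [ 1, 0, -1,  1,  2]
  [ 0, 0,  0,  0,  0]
x^5

Expanding det(x·I − A) (e.g. by cofactor expansion or by noting that A is similar to its Jordan form J, which has the same characteristic polynomial as A) gives
  χ_A(x) = x^5
which factors as x^5. The eigenvalues (with algebraic multiplicities) are λ = 0 with multiplicity 5.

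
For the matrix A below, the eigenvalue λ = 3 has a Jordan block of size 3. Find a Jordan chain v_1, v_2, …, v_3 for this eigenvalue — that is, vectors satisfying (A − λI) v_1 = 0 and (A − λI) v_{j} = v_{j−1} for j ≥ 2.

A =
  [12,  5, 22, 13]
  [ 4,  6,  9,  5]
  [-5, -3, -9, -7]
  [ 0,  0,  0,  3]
A Jordan chain for λ = 3 of length 3:
v_1 = (-9, 3, 3, 0)ᵀ
v_2 = (9, 4, -5, 0)ᵀ
v_3 = (1, 0, 0, 0)ᵀ

Let N = A − (3)·I. We want v_3 with N^3 v_3 = 0 but N^2 v_3 ≠ 0; then v_{j-1} := N · v_j for j = 3, …, 2.

Pick v_3 = (1, 0, 0, 0)ᵀ.
Then v_2 = N · v_3 = (9, 4, -5, 0)ᵀ.
Then v_1 = N · v_2 = (-9, 3, 3, 0)ᵀ.

Sanity check: (A − (3)·I) v_1 = (0, 0, 0, 0)ᵀ = 0. ✓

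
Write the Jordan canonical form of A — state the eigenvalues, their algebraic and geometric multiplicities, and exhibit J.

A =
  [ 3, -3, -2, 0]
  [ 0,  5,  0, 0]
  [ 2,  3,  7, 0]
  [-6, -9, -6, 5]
J_2(5) ⊕ J_1(5) ⊕ J_1(5)

The characteristic polynomial is
  det(x·I − A) = x^4 - 20*x^3 + 150*x^2 - 500*x + 625 = (x - 5)^4

Eigenvalues and multiplicities (the geometric multiplicity of λ is n − rank(A − λI), which equals the number of Jordan blocks for λ):
  λ = 5: algebraic multiplicity = 4, geometric multiplicity = 3

Determining the block sizes for each eigenvalue:
  λ = 5: 3 blocks summing to 4 forces exactly one block of size 2 and the rest size 1 → block sizes [2, 1, 1]

Assembling the blocks gives a Jordan form
J =
  [5, 1, 0, 0]
  [0, 5, 0, 0]
  [0, 0, 5, 0]
  [0, 0, 0, 5]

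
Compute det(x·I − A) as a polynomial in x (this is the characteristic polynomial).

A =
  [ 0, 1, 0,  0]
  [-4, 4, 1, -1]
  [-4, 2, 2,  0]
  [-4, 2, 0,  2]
x^4 - 8*x^3 + 24*x^2 - 32*x + 16

Expanding det(x·I − A) (e.g. by cofactor expansion or by noting that A is similar to its Jordan form J, which has the same characteristic polynomial as A) gives
  χ_A(x) = x^4 - 8*x^3 + 24*x^2 - 32*x + 16
which factors as (x - 2)^4. The eigenvalues (with algebraic multiplicities) are λ = 2 with multiplicity 4.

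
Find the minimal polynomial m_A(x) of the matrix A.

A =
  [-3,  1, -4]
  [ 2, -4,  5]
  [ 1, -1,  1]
x^3 + 6*x^2 + 12*x + 8

The characteristic polynomial is χ_A(x) = (x + 2)^3, so the eigenvalues are known. The minimal polynomial is
  m_A(x) = Π_λ (x − λ)^{k_λ}
where k_λ is the size of the *largest* Jordan block for λ (equivalently, the smallest k with (A − λI)^k v = 0 for every generalised eigenvector v of λ).

  λ = -2: largest Jordan block has size 3, contributing (x + 2)^3

So m_A(x) = (x + 2)^3 = x^3 + 6*x^2 + 12*x + 8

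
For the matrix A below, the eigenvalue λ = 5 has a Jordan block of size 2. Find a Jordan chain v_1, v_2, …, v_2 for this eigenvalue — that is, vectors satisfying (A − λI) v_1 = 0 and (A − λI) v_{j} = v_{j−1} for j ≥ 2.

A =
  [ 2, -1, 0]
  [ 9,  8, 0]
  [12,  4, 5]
A Jordan chain for λ = 5 of length 2:
v_1 = (-3, 9, 12)ᵀ
v_2 = (1, 0, 0)ᵀ

Let N = A − (5)·I. We want v_2 with N^2 v_2 = 0 but N^1 v_2 ≠ 0; then v_{j-1} := N · v_j for j = 2, …, 2.

Pick v_2 = (1, 0, 0)ᵀ.
Then v_1 = N · v_2 = (-3, 9, 12)ᵀ.

Sanity check: (A − (5)·I) v_1 = (0, 0, 0)ᵀ = 0. ✓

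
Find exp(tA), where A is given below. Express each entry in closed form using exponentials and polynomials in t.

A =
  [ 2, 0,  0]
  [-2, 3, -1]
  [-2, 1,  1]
e^{tA} =
  [exp(2*t), 0, 0]
  [-2*t*exp(2*t), t*exp(2*t) + exp(2*t), -t*exp(2*t)]
  [-2*t*exp(2*t), t*exp(2*t), -t*exp(2*t) + exp(2*t)]

Strategy: write A = P · J · P⁻¹ where J is a Jordan canonical form, so e^{tA} = P · e^{tJ} · P⁻¹, and e^{tJ} can be computed block-by-block.

A has Jordan form
J =
  [2, 1, 0]
  [0, 2, 0]
  [0, 0, 2]
(up to reordering of blocks).

Per-block formulas:
  For a 2×2 Jordan block J_2(2): exp(t · J_2(2)) = e^(2t)·(I + t·N), where N is the 2×2 nilpotent shift.
  For a 1×1 block at λ = 2: exp(t · [2]) = [e^(2t)].

After assembling e^{tJ} and conjugating by P, we get:

e^{tA} =
  [exp(2*t), 0, 0]
  [-2*t*exp(2*t), t*exp(2*t) + exp(2*t), -t*exp(2*t)]
  [-2*t*exp(2*t), t*exp(2*t), -t*exp(2*t) + exp(2*t)]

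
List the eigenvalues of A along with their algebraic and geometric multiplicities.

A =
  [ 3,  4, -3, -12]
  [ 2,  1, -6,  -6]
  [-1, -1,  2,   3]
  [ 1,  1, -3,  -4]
λ = -1: alg = 2, geom = 2; λ = 2: alg = 2, geom = 1

Step 1 — factor the characteristic polynomial to read off the algebraic multiplicities:
  χ_A(x) = (x - 2)^2*(x + 1)^2

Step 2 — compute geometric multiplicities via the rank-nullity identity g(λ) = n − rank(A − λI):
  rank(A − (-1)·I) = 2, so dim ker(A − (-1)·I) = n − 2 = 2
  rank(A − (2)·I) = 3, so dim ker(A − (2)·I) = n − 3 = 1

Summary:
  λ = -1: algebraic multiplicity = 2, geometric multiplicity = 2
  λ = 2: algebraic multiplicity = 2, geometric multiplicity = 1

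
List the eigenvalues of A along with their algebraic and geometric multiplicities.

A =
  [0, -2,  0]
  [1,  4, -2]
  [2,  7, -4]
λ = 0: alg = 3, geom = 1

Step 1 — factor the characteristic polynomial to read off the algebraic multiplicities:
  χ_A(x) = x^3

Step 2 — compute geometric multiplicities via the rank-nullity identity g(λ) = n − rank(A − λI):
  rank(A − (0)·I) = 2, so dim ker(A − (0)·I) = n − 2 = 1

Summary:
  λ = 0: algebraic multiplicity = 3, geometric multiplicity = 1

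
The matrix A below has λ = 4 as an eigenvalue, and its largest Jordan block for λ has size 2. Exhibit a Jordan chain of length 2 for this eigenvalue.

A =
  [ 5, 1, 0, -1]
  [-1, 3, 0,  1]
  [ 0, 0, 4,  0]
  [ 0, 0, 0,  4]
A Jordan chain for λ = 4 of length 2:
v_1 = (1, -1, 0, 0)ᵀ
v_2 = (1, 0, 0, 0)ᵀ

Let N = A − (4)·I. We want v_2 with N^2 v_2 = 0 but N^1 v_2 ≠ 0; then v_{j-1} := N · v_j for j = 2, …, 2.

Pick v_2 = (1, 0, 0, 0)ᵀ.
Then v_1 = N · v_2 = (1, -1, 0, 0)ᵀ.

Sanity check: (A − (4)·I) v_1 = (0, 0, 0, 0)ᵀ = 0. ✓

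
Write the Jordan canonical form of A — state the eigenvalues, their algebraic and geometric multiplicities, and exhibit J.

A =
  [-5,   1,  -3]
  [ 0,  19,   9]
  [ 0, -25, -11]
J_1(-5) ⊕ J_2(4)

The characteristic polynomial is
  det(x·I − A) = x^3 - 3*x^2 - 24*x + 80 = (x - 4)^2*(x + 5)

Eigenvalues and multiplicities (the geometric multiplicity of λ is n − rank(A − λI), which equals the number of Jordan blocks for λ):
  λ = -5: algebraic multiplicity = 1, geometric multiplicity = 1
  λ = 4: algebraic multiplicity = 2, geometric multiplicity = 1

Determining the block sizes for each eigenvalue:
  λ = -5: one block (gm = 1), so the single block has size am = 1 → block sizes [1]
  λ = 4: one block (gm = 1), so the single block has size am = 2 → block sizes [2]

Assembling the blocks gives a Jordan form
J =
  [-5, 0, 0]
  [ 0, 4, 1]
  [ 0, 0, 4]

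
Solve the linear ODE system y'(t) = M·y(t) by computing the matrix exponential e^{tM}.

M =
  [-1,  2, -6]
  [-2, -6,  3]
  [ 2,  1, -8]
e^{tM} =
  [4*t*exp(-5*t) + exp(-5*t), 2*t*exp(-5*t), -6*t*exp(-5*t)]
  [-2*t*exp(-5*t), -t*exp(-5*t) + exp(-5*t), 3*t*exp(-5*t)]
  [2*t*exp(-5*t), t*exp(-5*t), -3*t*exp(-5*t) + exp(-5*t)]

Strategy: write M = P · J · P⁻¹ where J is a Jordan canonical form, so e^{tM} = P · e^{tJ} · P⁻¹, and e^{tJ} can be computed block-by-block.

M has Jordan form
J =
  [-5,  1,  0]
  [ 0, -5,  0]
  [ 0,  0, -5]
(up to reordering of blocks).

Per-block formulas:
  For a 1×1 block at λ = -5: exp(t · [-5]) = [e^(-5t)].
  For a 2×2 Jordan block J_2(-5): exp(t · J_2(-5)) = e^(-5t)·(I + t·N), where N is the 2×2 nilpotent shift.

After assembling e^{tJ} and conjugating by P, we get:

e^{tM} =
  [4*t*exp(-5*t) + exp(-5*t), 2*t*exp(-5*t), -6*t*exp(-5*t)]
  [-2*t*exp(-5*t), -t*exp(-5*t) + exp(-5*t), 3*t*exp(-5*t)]
  [2*t*exp(-5*t), t*exp(-5*t), -3*t*exp(-5*t) + exp(-5*t)]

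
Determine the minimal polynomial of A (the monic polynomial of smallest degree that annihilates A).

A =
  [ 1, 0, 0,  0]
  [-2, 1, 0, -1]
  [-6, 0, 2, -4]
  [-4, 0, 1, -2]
x^3 - x^2

The characteristic polynomial is χ_A(x) = x^2*(x - 1)^2, so the eigenvalues are known. The minimal polynomial is
  m_A(x) = Π_λ (x − λ)^{k_λ}
where k_λ is the size of the *largest* Jordan block for λ (equivalently, the smallest k with (A − λI)^k v = 0 for every generalised eigenvector v of λ).

  λ = 0: largest Jordan block has size 2, contributing (x − 0)^2
  λ = 1: largest Jordan block has size 1, contributing (x − 1)

So m_A(x) = x^2*(x - 1) = x^3 - x^2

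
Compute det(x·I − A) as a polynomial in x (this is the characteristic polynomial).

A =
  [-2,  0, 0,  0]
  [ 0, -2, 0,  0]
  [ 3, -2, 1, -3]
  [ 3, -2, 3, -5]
x^4 + 8*x^3 + 24*x^2 + 32*x + 16

Expanding det(x·I − A) (e.g. by cofactor expansion or by noting that A is similar to its Jordan form J, which has the same characteristic polynomial as A) gives
  χ_A(x) = x^4 + 8*x^3 + 24*x^2 + 32*x + 16
which factors as (x + 2)^4. The eigenvalues (with algebraic multiplicities) are λ = -2 with multiplicity 4.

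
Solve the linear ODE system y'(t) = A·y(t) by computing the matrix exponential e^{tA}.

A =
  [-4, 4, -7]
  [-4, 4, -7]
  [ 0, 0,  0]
e^{tA} =
  [1 - 4*t, 4*t, -7*t]
  [-4*t, 4*t + 1, -7*t]
  [0, 0, 1]

Strategy: write A = P · J · P⁻¹ where J is a Jordan canonical form, so e^{tA} = P · e^{tJ} · P⁻¹, and e^{tJ} can be computed block-by-block.

A has Jordan form
J =
  [0, 1, 0]
  [0, 0, 0]
  [0, 0, 0]
(up to reordering of blocks).

Per-block formulas:
  For a 2×2 Jordan block J_2(0): exp(t · J_2(0)) = e^(0t)·(I + t·N), where N is the 2×2 nilpotent shift.
  For a 1×1 block at λ = 0: exp(t · [0]) = [e^(0t)].

After assembling e^{tJ} and conjugating by P, we get:

e^{tA} =
  [1 - 4*t, 4*t, -7*t]
  [-4*t, 4*t + 1, -7*t]
  [0, 0, 1]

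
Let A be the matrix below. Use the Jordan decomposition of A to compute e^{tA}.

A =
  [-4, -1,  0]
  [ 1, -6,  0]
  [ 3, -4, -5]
e^{tA} =
  [t*exp(-5*t) + exp(-5*t), -t*exp(-5*t), 0]
  [t*exp(-5*t), -t*exp(-5*t) + exp(-5*t), 0]
  [-t^2*exp(-5*t)/2 + 3*t*exp(-5*t), t^2*exp(-5*t)/2 - 4*t*exp(-5*t), exp(-5*t)]

Strategy: write A = P · J · P⁻¹ where J is a Jordan canonical form, so e^{tA} = P · e^{tJ} · P⁻¹, and e^{tJ} can be computed block-by-block.

A has Jordan form
J =
  [-5,  1,  0]
  [ 0, -5,  1]
  [ 0,  0, -5]
(up to reordering of blocks).

Per-block formulas:
  For a 3×3 Jordan block J_3(-5): exp(t · J_3(-5)) = e^(-5t)·(I + t·N + (t^2/2)·N^2), where N is the 3×3 nilpotent shift.

After assembling e^{tJ} and conjugating by P, we get:

e^{tA} =
  [t*exp(-5*t) + exp(-5*t), -t*exp(-5*t), 0]
  [t*exp(-5*t), -t*exp(-5*t) + exp(-5*t), 0]
  [-t^2*exp(-5*t)/2 + 3*t*exp(-5*t), t^2*exp(-5*t)/2 - 4*t*exp(-5*t), exp(-5*t)]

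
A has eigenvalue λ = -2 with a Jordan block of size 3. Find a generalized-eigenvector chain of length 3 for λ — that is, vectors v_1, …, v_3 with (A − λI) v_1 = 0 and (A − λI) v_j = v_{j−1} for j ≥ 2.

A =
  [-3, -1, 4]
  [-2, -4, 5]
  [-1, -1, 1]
A Jordan chain for λ = -2 of length 3:
v_1 = (-1, 1, 0)ᵀ
v_2 = (-1, -2, -1)ᵀ
v_3 = (1, 0, 0)ᵀ

Let N = A − (-2)·I. We want v_3 with N^3 v_3 = 0 but N^2 v_3 ≠ 0; then v_{j-1} := N · v_j for j = 3, …, 2.

Pick v_3 = (1, 0, 0)ᵀ.
Then v_2 = N · v_3 = (-1, -2, -1)ᵀ.
Then v_1 = N · v_2 = (-1, 1, 0)ᵀ.

Sanity check: (A − (-2)·I) v_1 = (0, 0, 0)ᵀ = 0. ✓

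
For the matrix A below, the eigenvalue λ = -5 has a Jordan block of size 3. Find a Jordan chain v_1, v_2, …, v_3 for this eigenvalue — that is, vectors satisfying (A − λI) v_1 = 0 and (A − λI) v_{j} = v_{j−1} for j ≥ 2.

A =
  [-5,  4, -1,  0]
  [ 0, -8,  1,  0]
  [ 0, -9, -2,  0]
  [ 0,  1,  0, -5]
A Jordan chain for λ = -5 of length 3:
v_1 = (-3, 0, 0, -3)ᵀ
v_2 = (4, -3, -9, 1)ᵀ
v_3 = (0, 1, 0, 0)ᵀ

Let N = A − (-5)·I. We want v_3 with N^3 v_3 = 0 but N^2 v_3 ≠ 0; then v_{j-1} := N · v_j for j = 3, …, 2.

Pick v_3 = (0, 1, 0, 0)ᵀ.
Then v_2 = N · v_3 = (4, -3, -9, 1)ᵀ.
Then v_1 = N · v_2 = (-3, 0, 0, -3)ᵀ.

Sanity check: (A − (-5)·I) v_1 = (0, 0, 0, 0)ᵀ = 0. ✓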